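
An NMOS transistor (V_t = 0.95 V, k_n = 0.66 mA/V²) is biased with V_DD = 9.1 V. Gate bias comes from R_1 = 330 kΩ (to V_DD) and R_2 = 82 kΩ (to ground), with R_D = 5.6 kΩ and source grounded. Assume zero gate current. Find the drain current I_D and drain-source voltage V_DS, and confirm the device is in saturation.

V_G = V_DD·R_2/(R_1+R_2) = 9.1×82/412 = 1.81 V. With the source grounded, V_GS = V_G = 1.81 V.
Assume saturation: I_D = (k_n/2)(V_GS − V_t)² = (0.66/2)×(1.81 − 0.95)² = 0.33×0.861² = 0.245 mA.
V_DS = V_DD − I_D·R_D = 9.1 − 0.245×5.6 = 7.73 V.
Saturation requires V_DS ≥ V_GS − V_t = 0.861 V; 7.73 ≥ 0.861 ✓.

I_D ≈ 0.24 mA, V_DS ≈ 7.7 V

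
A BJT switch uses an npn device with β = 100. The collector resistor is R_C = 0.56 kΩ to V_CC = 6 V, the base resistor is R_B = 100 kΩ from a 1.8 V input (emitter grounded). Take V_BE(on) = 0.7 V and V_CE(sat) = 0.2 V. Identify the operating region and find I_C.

active; I_C ≈ 1.1 mA

Assume active. Base-emitter loop: I_B = (V_BB − V_BE)/R_B = (1.8 − 0.7)/100 = 0.011 mA.
I_C = β·I_B = 100×0.011 = 1.1 mA.
V_CE = V_CC − I_C·R_C = 6 − 1.1×0.56 = 5.38 V > V_CE(sat), so the active-region assumption holds.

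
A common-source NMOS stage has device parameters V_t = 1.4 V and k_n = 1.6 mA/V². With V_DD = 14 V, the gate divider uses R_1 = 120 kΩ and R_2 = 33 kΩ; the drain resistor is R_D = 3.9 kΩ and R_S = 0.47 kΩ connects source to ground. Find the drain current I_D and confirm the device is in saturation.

V_G = V_DD·R_2/(R_1+R_2) = 14×33/153 = 3.02 V.
Assume saturation: I_D = (k_n/2)(V_GS − V_t)² with V_GS = V_G − I_D·R_S = 3.02 − 0.47·I_D.
Substituting gives 0.177·I_D² − 2.22·I_D + 2.1 = 0, with roots I_D = 1.03 or 11.5 mA.
The root I_D = 11.5 mA gives V_GS = -2.39 V ≤ V_t, so take I_D = 1.03 mA.
Then V_GS = 2.54 V and V_DS = V_DD − I_D(R_D+R_S) = 14 − 1.03×4.37 = 9.5 V.
Saturation requires V_DS ≥ V_GS − V_t = 1.14 V; 9.5 ≥ 1.14 ✓.

I_D ≈ 1 mA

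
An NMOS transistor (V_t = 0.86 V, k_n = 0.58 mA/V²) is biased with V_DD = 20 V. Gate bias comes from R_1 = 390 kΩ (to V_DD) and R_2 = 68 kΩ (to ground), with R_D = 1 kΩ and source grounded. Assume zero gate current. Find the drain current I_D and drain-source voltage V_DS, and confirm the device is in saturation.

V_G = V_DD·R_2/(R_1+R_2) = 20×68/458 = 2.97 V. With the source grounded, V_GS = V_G = 2.97 V.
Assume saturation: I_D = (k_n/2)(V_GS − V_t)² = (0.58/2)×(2.97 − 0.86)² = 0.29×2.11² = 1.29 mA.
V_DS = V_DD − I_D·R_D = 20 − 1.29×1 = 18.7 V.
Saturation requires V_DS ≥ V_GS − V_t = 2.11 V; 18.7 ≥ 2.11 ✓.

I_D ≈ 1.3 mA, V_DS ≈ 19 V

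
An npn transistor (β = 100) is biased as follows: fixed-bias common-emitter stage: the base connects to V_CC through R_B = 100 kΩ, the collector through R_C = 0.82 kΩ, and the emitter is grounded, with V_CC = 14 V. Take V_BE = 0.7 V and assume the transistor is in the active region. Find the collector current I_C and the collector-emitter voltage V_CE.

Base loop: V_CC = I_B·R_B + V_BE, so I_B = (14 − 0.7)/100 kΩ = 0.133 mA.
In the active region I_C = β·I_B = 100 × 0.133 = 13.3 mA.
Collector loop: V_CE = V_CC − I_C·R_C = 14 − 13.3×0.82 = 3.09 V.
Since V_CE = 3.09 V > V_CE(sat) ≈ 0.2 V, the transistor is in the active region as assumed.

I_C ≈ 13 mA, V_CE ≈ 3.1 V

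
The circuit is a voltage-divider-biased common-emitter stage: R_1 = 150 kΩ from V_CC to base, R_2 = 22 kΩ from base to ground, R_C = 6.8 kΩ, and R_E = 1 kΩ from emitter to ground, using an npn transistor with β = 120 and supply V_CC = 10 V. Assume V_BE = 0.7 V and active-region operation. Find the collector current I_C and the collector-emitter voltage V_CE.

I_C ≈ 0.5 mA, V_CE ≈ 6.1 V

Thevenize the base divider: V_Th = V_CC·R_2/(R_1+R_2) = 10×22/172 = 1.28 V, R_Th = R_1‖R_2 = 19.2 kΩ.
Base-emitter loop: V_Th = I_B·R_Th + V_BE + (β+1)I_B·R_E, so I_B = (1.28 − 0.7) / (19.2 + 121×1) = 0.00413 mA.
I_C = β·I_B = 120×0.00413 = 0.496 mA, and I_E = (β+1)I_B = 0.5 mA.
V_CE = V_CC − I_C·R_C − I_E·R_E = 10 − 0.496×6.8 − 0.5×1 = 6.13 V.
V_CE = 6.13 V > 0.2 V confirms active-region operation.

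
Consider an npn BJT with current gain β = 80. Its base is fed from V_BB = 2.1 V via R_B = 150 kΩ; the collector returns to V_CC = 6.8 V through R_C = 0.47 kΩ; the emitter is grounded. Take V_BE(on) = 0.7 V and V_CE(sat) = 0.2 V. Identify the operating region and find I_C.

active; I_C ≈ 0.75 mA

Assume active. Base-emitter loop: I_B = (V_BB − V_BE)/R_B = (2.1 − 0.7)/150 = 0.00933 mA.
I_C = β·I_B = 80×0.00933 = 0.747 mA.
V_CE = V_CC − I_C·R_C = 6.8 − 0.747×0.47 = 6.45 V > V_CE(sat), so the active-region assumption holds.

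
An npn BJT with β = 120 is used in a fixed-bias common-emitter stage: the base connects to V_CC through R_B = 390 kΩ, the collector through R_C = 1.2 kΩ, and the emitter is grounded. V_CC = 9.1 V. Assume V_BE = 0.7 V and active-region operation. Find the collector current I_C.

Base loop: V_CC = I_B·R_B + V_BE, so I_B = (9.1 − 0.7)/390 kΩ = 0.0215 mA.
In the active region I_C = β·I_B = 120 × 0.0215 = 2.58 mA.
Collector loop: V_CE = V_CC − I_C·R_C = 9.1 − 2.58×1.2 = 6 V.
Since V_CE = 6 V > V_CE(sat) ≈ 0.2 V, the transistor is in the active region as assumed.

I_C ≈ 2.6 mA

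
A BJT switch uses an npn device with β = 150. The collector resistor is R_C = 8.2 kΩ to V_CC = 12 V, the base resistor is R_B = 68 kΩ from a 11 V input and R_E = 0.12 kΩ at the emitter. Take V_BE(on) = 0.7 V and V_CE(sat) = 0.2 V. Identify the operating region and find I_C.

saturation; I_C ≈ 1.4 mA

Assume active: I_B = (11 − 0.7)/(68 + 151×0.12) = 0.12 mA, I_C = β·I_B = 17.9 mA.
Then V_CE = 12 − 17.9×8.2 − 18.1×0.12 = -137 V < 0.2 V — the active assumption fails.
Re-solve with V_CE = 0.2 V. KCL at the emitter: V_E/R_E = (V_BB−0.7−V_E)/R_B + (V_CC−0.2−V_E)/R_C, giving V_E = 0.188 V.
I_C = (V_CC − 0.2 − V_E)/R_C = (11.8 − 0.188)/8.2 = 1.42 mA.
Check: I_B = (10.3 − 0.188)/68 = 0.149 mA, and β·I_B = 22.3 mA > I_C, confirming saturation.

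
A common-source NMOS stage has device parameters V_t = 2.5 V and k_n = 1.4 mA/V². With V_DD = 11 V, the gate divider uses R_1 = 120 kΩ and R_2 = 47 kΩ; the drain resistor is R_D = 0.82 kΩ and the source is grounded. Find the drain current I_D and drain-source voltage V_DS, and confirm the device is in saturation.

V_G = V_DD·R_2/(R_1+R_2) = 11×47/167 = 3.1 V. With the source grounded, V_GS = V_G = 3.1 V.
Assume saturation: I_D = (k_n/2)(V_GS − V_t)² = (1.4/2)×(3.1 − 2.5)² = 0.7×0.596² = 0.248 mA.
V_DS = V_DD − I_D·R_D = 11 − 0.248×0.82 = 10.8 V.
Saturation requires V_DS ≥ V_GS − V_t = 0.596 V; 10.8 ≥ 0.596 ✓.

I_D ≈ 0.25 mA, V_DS ≈ 11 V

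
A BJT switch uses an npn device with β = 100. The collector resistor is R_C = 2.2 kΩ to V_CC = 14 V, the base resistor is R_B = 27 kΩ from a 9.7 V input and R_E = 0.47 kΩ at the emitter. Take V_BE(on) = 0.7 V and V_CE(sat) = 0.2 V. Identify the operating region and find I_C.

Assume active: I_B = (9.7 − 0.7)/(27 + 101×0.47) = 0.121 mA, I_C = β·I_B = 12.1 mA.
Then V_CE = 14 − 12.1×2.2 − 12.2×0.47 = -18.3 V < 0.2 V — the active assumption fails.
Re-solve with V_CE = 0.2 V. KCL at the emitter: V_E/R_E = (V_BB−0.7−V_E)/R_B + (V_CC−0.2−V_E)/R_C, giving V_E = 2.52 V.
I_C = (V_CC − 0.2 − V_E)/R_C = (13.8 − 2.52)/2.2 = 5.13 mA.
Check: I_B = (9 − 2.52)/27 = 0.24 mA, and β·I_B = 24 mA > I_C, confirming saturation.

saturation; I_C ≈ 5.1 mA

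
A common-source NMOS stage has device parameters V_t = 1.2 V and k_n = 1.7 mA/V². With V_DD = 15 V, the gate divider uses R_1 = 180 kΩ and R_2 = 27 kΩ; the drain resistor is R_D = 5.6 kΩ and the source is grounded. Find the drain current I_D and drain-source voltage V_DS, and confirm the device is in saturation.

I_D ≈ 0.49 mA, V_DS ≈ 12 V

V_G = V_DD·R_2/(R_1+R_2) = 15×27/207 = 1.96 V. With the source grounded, V_GS = V_G = 1.96 V.
Assume saturation: I_D = (k_n/2)(V_GS − V_t)² = (1.7/2)×(1.96 − 1.2)² = 0.85×0.757² = 0.486 mA.
V_DS = V_DD − I_D·R_D = 15 − 0.486×5.6 = 12.3 V.
Saturation requires V_DS ≥ V_GS − V_t = 0.757 V; 12.3 ≥ 0.757 ✓.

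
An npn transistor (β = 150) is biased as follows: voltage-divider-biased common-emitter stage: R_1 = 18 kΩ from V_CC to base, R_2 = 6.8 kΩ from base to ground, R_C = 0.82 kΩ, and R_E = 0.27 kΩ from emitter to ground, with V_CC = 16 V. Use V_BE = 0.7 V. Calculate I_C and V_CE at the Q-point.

I_C ≈ 12 mA, V_CE ≈ 2.8 V

Thevenize the base divider: V_Th = V_CC·R_2/(R_1+R_2) = 16×6.8/24.8 = 4.39 V, R_Th = R_1‖R_2 = 4.94 kΩ.
Base-emitter loop: V_Th = I_B·R_Th + V_BE + (β+1)I_B·R_E, so I_B = (4.39 − 0.7) / (4.94 + 151×0.27) = 0.0807 mA.
I_C = β·I_B = 150×0.0807 = 12.1 mA, and I_E = (β+1)I_B = 12.2 mA.
V_CE = V_CC − I_C·R_C − I_E·R_E = 16 − 12.1×0.82 − 12.2×0.27 = 2.79 V.
V_CE = 2.79 V > 0.2 V confirms active-region operation.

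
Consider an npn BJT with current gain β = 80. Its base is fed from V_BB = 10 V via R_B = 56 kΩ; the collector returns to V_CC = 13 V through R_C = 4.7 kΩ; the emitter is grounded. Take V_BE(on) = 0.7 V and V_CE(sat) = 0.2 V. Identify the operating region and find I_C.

saturation; I_C ≈ 2.7 mA

Assume active: I_B = (10 − 0.7)/56 = 0.166 mA, giving I_C = β·I_B = 13.3 mA.
But then V_CE = 13 − 13.3×4.7 = -49.4 V < V_CE(sat) = 0.2 V — impossible in the active region.
So the transistor is saturated. With V_CE = 0.2 V, I_C = (V_CC − 0.2)/R_C = 12.8/4.7 = 2.72 mA.
Check: β·I_B = 13.3 mA > I_C = 2.72 mA, confirming saturation.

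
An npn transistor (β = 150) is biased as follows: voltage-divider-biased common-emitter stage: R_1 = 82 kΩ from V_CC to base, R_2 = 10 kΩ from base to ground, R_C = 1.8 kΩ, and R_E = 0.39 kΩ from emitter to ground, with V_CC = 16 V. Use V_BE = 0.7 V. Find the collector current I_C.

I_C ≈ 2.3 mA

Thevenize the base divider: V_Th = V_CC·R_2/(R_1+R_2) = 16×10/92 = 1.74 V, R_Th = R_1‖R_2 = 8.91 kΩ.
Base-emitter loop: V_Th = I_B·R_Th + V_BE + (β+1)I_B·R_E, so I_B = (1.74 − 0.7) / (8.91 + 151×0.39) = 0.0153 mA.
I_C = β·I_B = 150×0.0153 = 2.3 mA, and I_E = (β+1)I_B = 2.31 mA.
V_CE = V_CC − I_C·R_C − I_E·R_E = 16 − 2.3×1.8 − 2.31×0.39 = 11 V.
V_CE = 11 V > 0.2 V confirms active-region operation.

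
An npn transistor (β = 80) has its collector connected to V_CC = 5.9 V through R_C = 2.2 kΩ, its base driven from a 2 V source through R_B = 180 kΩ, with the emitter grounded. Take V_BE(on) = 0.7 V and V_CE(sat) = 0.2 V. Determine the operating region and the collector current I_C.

active; I_C ≈ 0.58 mA

Assume active. Base-emitter loop: I_B = (V_BB − V_BE)/R_B = (2 − 0.7)/180 = 0.00722 mA.
I_C = β·I_B = 80×0.00722 = 0.578 mA.
V_CE = V_CC − I_C·R_C = 5.9 − 0.578×2.2 = 4.63 V > V_CE(sat), so the active-region assumption holds.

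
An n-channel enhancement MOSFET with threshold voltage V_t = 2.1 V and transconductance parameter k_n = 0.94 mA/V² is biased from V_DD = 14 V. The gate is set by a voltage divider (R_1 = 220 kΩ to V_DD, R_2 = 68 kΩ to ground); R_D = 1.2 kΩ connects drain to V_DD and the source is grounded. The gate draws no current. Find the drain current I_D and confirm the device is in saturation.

I_D ≈ 0.68 mA

V_G = V_DD·R_2/(R_1+R_2) = 14×68/288 = 3.31 V. With the source grounded, V_GS = V_G = 3.31 V.
Assume saturation: I_D = (k_n/2)(V_GS − V_t)² = (0.94/2)×(3.31 − 2.1)² = 0.47×1.21² = 0.683 mA.
V_DS = V_DD − I_D·R_D = 14 − 0.683×1.2 = 13.2 V.
Saturation requires V_DS ≥ V_GS − V_t = 1.21 V; 13.2 ≥ 1.21 ✓.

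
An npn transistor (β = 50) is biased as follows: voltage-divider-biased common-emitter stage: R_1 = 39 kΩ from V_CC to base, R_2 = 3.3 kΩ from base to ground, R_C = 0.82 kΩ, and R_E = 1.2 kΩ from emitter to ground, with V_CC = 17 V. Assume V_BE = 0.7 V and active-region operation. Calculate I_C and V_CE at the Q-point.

Thevenize the base divider: V_Th = V_CC·R_2/(R_1+R_2) = 17×3.3/42.3 = 1.33 V, R_Th = R_1‖R_2 = 3.04 kΩ.
Base-emitter loop: V_Th = I_B·R_Th + V_BE + (β+1)I_B·R_E, so I_B = (1.33 − 0.7) / (3.04 + 51×1.2) = 0.00975 mA.
I_C = β·I_B = 50×0.00975 = 0.487 mA, and I_E = (β+1)I_B = 0.497 mA.
V_CE = V_CC − I_C·R_C − I_E·R_E = 17 − 0.487×0.82 − 0.497×1.2 = 16 V.
V_CE = 16 V > 0.2 V confirms active-region operation.

I_C ≈ 0.49 mA, V_CE ≈ 16 V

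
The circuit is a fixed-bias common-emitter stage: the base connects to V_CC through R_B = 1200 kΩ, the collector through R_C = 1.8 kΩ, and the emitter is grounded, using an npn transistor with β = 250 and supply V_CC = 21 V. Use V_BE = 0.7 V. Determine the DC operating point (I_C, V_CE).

Base loop: V_CC = I_B·R_B + V_BE, so I_B = (21 − 0.7)/1200 kΩ = 0.0169 mA.
In the active region I_C = β·I_B = 250 × 0.0169 = 4.23 mA.
Collector loop: V_CE = V_CC − I_C·R_C = 21 − 4.23×1.8 = 13.4 V.
Since V_CE = 13.4 V > V_CE(sat) ≈ 0.2 V, the transistor is in the active region as assumed.

I_C ≈ 4.2 mA, V_CE ≈ 13 V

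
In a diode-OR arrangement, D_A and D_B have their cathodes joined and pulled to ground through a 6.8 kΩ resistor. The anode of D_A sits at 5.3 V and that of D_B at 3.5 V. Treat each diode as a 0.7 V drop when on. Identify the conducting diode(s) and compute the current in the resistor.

Only D_A conducts; I_R ≈ 0.68 mA

Assume both conduct. Then node N would need to be at both 5.3−0.7 = 4.6 V and 3.5−0.7 = 2.8 V, which is impossible.
Assume only D_A conducts: V_N = 5.3 − 0.7 = 4.6 V, so I_R = 4.6/6.8 = 0.676 mA.
Check D_B: its anode-to-cathode voltage is 3.5 − 4.6 = -1.1 V < 0.7 V, so it is off. The assumption is consistent.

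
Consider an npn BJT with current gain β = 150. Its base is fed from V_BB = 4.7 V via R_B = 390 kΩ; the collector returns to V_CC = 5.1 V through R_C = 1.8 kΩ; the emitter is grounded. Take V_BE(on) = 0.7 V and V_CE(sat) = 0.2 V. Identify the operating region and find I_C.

Assume active. Base-emitter loop: I_B = (V_BB − V_BE)/R_B = (4.7 − 0.7)/390 = 0.0103 mA.
I_C = β·I_B = 150×0.0103 = 1.54 mA.
V_CE = V_CC − I_C·R_C = 5.1 − 1.54×1.8 = 2.33 V > V_CE(sat), so the active-region assumption holds.

active; I_C ≈ 1.5 mA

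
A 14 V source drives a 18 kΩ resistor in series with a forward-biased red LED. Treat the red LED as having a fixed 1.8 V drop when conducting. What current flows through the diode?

KVL around the loop: 14 = V_D + I·R = 1.8 + I × 18 kΩ.
So I = (14 − 1.8) / 18 kΩ = 12.2 / 18 = 0.678 mA.

I ≈ 0.68 mA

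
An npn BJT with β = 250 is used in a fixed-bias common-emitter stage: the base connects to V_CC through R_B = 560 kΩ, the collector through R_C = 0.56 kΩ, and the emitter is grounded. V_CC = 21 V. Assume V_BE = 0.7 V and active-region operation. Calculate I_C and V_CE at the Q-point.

Base loop: V_CC = I_B·R_B + V_BE, so I_B = (21 − 0.7)/560 kΩ = 0.0363 mA.
In the active region I_C = β·I_B = 250 × 0.0363 = 9.06 mA.
Collector loop: V_CE = V_CC − I_C·R_C = 21 − 9.06×0.56 = 15.9 V.
Since V_CE = 15.9 V > V_CE(sat) ≈ 0.2 V, the transistor is in the active region as assumed.

I_C ≈ 9.1 mA, V_CE ≈ 16 V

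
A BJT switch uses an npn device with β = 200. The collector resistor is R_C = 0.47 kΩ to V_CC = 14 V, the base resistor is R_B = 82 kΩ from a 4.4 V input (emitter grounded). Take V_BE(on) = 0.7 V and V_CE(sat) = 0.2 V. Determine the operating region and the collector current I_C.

Assume active. Base-emitter loop: I_B = (V_BB − V_BE)/R_B = (4.4 − 0.7)/82 = 0.0451 mA.
I_C = β·I_B = 200×0.0451 = 9.02 mA.
V_CE = V_CC − I_C·R_C = 14 − 9.02×0.47 = 9.76 V > V_CE(sat), so the active-region assumption holds.

active; I_C ≈ 9 mA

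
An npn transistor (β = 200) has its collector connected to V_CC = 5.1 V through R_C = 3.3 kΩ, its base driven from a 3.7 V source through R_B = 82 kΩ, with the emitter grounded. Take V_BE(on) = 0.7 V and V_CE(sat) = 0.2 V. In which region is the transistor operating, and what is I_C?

saturation; I_C ≈ 1.5 mA

Assume active: I_B = (3.7 − 0.7)/82 = 0.0366 mA, giving I_C = β·I_B = 7.32 mA.
But then V_CE = 5.1 − 7.32×3.3 = -19 V < V_CE(sat) = 0.2 V — impossible in the active region.
So the transistor is saturated. With V_CE = 0.2 V, I_C = (V_CC − 0.2)/R_C = 4.9/3.3 = 1.48 mA.
Check: β·I_B = 7.32 mA > I_C = 1.48 mA, confirming saturation.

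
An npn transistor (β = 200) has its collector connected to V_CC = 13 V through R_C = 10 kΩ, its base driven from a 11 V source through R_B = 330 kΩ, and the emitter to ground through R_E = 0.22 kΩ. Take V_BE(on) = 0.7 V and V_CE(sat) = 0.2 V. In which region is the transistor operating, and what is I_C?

Assume active: I_B = (11 − 0.7)/(330 + 201×0.22) = 0.0275 mA, I_C = β·I_B = 5.5 mA.
Then V_CE = 13 − 5.5×10 − 5.53×0.22 = -43.3 V < 0.2 V — the active assumption fails.
Re-solve with V_CE = 0.2 V. KCL at the emitter: V_E/R_E = (V_BB−0.7−V_E)/R_B + (V_CC−0.2−V_E)/R_C, giving V_E = 0.282 V.
I_C = (V_CC − 0.2 − V_E)/R_C = (12.8 − 0.282)/10 = 1.25 mA.
Check: I_B = (10.3 − 0.282)/330 = 0.0304 mA, and β·I_B = 6.07 mA > I_C, confirming saturation.

saturation; I_C ≈ 1.3 mA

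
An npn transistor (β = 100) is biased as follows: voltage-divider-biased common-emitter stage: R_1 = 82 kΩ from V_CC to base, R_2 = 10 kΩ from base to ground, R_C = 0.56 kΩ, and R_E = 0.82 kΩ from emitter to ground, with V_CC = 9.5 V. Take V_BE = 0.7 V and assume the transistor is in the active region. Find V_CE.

V_CE ≈ 9 V

Thevenize the base divider: V_Th = V_CC·R_2/(R_1+R_2) = 9.5×10/92 = 1.03 V, R_Th = R_1‖R_2 = 8.91 kΩ.
Base-emitter loop: V_Th = I_B·R_Th + V_BE + (β+1)I_B·R_E, so I_B = (1.03 − 0.7) / (8.91 + 101×0.82) = 0.00363 mA.
I_C = β·I_B = 100×0.00363 = 0.363 mA, and I_E = (β+1)I_B = 0.366 mA.
V_CE = V_CC − I_C·R_C − I_E·R_E = 9.5 − 0.363×0.56 − 0.366×0.82 = 9 V.
V_CE = 9 V > 0.2 V confirms active-region operation.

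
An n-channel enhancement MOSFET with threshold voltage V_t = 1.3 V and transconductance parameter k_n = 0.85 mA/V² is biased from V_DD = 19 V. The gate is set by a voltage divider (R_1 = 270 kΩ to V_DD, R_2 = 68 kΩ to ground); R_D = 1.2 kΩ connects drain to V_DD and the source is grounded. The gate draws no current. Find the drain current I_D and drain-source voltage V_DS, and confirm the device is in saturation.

V_G = V_DD·R_2/(R_1+R_2) = 19×68/338 = 3.82 V. With the source grounded, V_GS = V_G = 3.82 V.
Assume saturation: I_D = (k_n/2)(V_GS − V_t)² = (0.85/2)×(3.82 − 1.3)² = 0.425×2.52² = 2.7 mA.
V_DS = V_DD − I_D·R_D = 19 − 2.7×1.2 = 15.8 V.
Saturation requires V_DS ≥ V_GS − V_t = 2.52 V; 15.8 ≥ 2.52 ✓.

I_D ≈ 2.7 mA, V_DS ≈ 16 V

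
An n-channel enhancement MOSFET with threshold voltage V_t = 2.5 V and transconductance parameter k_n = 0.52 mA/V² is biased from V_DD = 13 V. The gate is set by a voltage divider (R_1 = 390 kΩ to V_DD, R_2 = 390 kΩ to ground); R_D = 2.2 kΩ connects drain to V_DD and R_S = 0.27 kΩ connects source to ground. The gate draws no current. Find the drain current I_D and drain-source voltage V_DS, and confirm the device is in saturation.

V_G = V_DD·R_2/(R_1+R_2) = 13×390/780 = 6.5 V.
Assume saturation: I_D = (k_n/2)(V_GS − V_t)² with V_GS = V_G − I_D·R_S = 6.5 − 0.27·I_D.
Substituting gives 0.019·I_D² − 1.56·I_D + 4.16 = 0, with roots I_D = 2.76 or 79.6 mA.
The root I_D = 79.6 mA gives V_GS = -15 V ≤ V_t, so take I_D = 2.76 mA.
Then V_GS = 5.76 V and V_DS = V_DD − I_D(R_D+R_S) = 13 − 2.76×2.47 = 6.19 V.
Saturation requires V_DS ≥ V_GS − V_t = 3.26 V; 6.19 ≥ 3.26 ✓.

I_D ≈ 2.8 mA, V_DS ≈ 6.2 V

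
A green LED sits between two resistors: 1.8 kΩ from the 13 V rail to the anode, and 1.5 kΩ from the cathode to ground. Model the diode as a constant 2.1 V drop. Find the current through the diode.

The two resistors are in series with the diode, so KVL gives 13 = I·1.8 + 2.1 + I·1.5.
I = (13 − 2.1) / (1.8 + 1.5) kΩ = 10.9 / 3.3 = 3.3 mA.

I ≈ 3.3 mA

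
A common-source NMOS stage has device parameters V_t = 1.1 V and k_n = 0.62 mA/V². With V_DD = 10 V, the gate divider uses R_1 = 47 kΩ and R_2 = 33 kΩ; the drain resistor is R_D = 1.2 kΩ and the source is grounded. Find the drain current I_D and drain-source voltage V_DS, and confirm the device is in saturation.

I_D ≈ 2.8 mA, V_DS ≈ 6.6 V

V_G = V_DD·R_2/(R_1+R_2) = 10×33/80 = 4.12 V. With the source grounded, V_GS = V_G = 4.12 V.
Assume saturation: I_D = (k_n/2)(V_GS − V_t)² = (0.62/2)×(4.12 − 1.1)² = 0.31×3.02² = 2.84 mA.
V_DS = V_DD − I_D·R_D = 10 − 2.84×1.2 = 6.6 V.
Saturation requires V_DS ≥ V_GS − V_t = 3.02 V; 6.6 ≥ 3.02 ✓.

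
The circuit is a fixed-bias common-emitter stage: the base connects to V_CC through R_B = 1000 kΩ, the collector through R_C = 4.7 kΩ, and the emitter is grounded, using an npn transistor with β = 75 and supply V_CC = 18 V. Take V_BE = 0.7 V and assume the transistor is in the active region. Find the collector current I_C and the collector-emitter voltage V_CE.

I_C ≈ 1.3 mA, V_CE ≈ 12 V

Base loop: V_CC = I_B·R_B + V_BE, so I_B = (18 − 0.7)/1000 kΩ = 0.0173 mA.
In the active region I_C = β·I_B = 75 × 0.0173 = 1.3 mA.
Collector loop: V_CE = V_CC − I_C·R_C = 18 − 1.3×4.7 = 11.9 V.
Since V_CE = 11.9 V > V_CE(sat) ≈ 0.2 V, the transistor is in the active region as assumed.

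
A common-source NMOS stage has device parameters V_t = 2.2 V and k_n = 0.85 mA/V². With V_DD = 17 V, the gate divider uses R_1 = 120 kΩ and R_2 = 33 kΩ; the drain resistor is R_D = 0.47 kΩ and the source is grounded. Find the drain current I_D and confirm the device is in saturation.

V_G = V_DD·R_2/(R_1+R_2) = 17×33/153 = 3.67 V. With the source grounded, V_GS = V_G = 3.67 V.
Assume saturation: I_D = (k_n/2)(V_GS − V_t)² = (0.85/2)×(3.67 − 2.2)² = 0.425×1.47² = 0.914 mA.
V_DS = V_DD − I_D·R_D = 17 − 0.914×0.47 = 16.6 V.
Saturation requires V_DS ≥ V_GS − V_t = 1.47 V; 16.6 ≥ 1.47 ✓.

I_D ≈ 0.91 mA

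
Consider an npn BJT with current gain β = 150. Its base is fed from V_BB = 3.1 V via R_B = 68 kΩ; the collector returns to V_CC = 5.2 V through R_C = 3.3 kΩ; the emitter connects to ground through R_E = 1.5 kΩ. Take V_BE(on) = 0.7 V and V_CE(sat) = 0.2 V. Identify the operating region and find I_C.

saturation; I_C ≈ 1 mA

Assume active: I_B = (3.1 − 0.7)/(68 + 151×1.5) = 0.00815 mA, I_C = β·I_B = 1.22 mA.
Then V_CE = 5.2 − 1.22×3.3 − 1.23×1.5 = -0.68 V < 0.2 V — the active assumption fails.
Re-solve with V_CE = 0.2 V. KCL at the emitter: V_E/R_E = (V_BB−0.7−V_E)/R_B + (V_CC−0.2−V_E)/R_C, giving V_E = 1.58 V.
I_C = (V_CC − 0.2 − V_E)/R_C = (5 − 1.58)/3.3 = 1.04 mA.
Check: I_B = (2.4 − 1.58)/68 = 0.0121 mA, and β·I_B = 1.82 mA > I_C, confirming saturation.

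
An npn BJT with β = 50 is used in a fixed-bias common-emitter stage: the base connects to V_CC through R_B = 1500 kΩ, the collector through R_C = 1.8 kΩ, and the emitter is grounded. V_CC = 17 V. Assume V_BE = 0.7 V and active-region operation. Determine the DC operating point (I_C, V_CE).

I_C ≈ 0.54 mA, V_CE ≈ 16 V

Base loop: V_CC = I_B·R_B + V_BE, so I_B = (17 − 0.7)/1500 kΩ = 0.0109 mA.
In the active region I_C = β·I_B = 50 × 0.0109 = 0.543 mA.
Collector loop: V_CE = V_CC − I_C·R_C = 17 − 0.543×1.8 = 16 V.
Since V_CE = 16 V > V_CE(sat) ≈ 0.2 V, the transistor is in the active region as assumed.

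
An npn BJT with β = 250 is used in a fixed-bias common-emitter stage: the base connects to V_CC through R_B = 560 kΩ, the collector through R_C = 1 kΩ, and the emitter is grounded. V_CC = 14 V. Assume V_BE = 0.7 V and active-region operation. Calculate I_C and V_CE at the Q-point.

I_C ≈ 5.9 mA, V_CE ≈ 8.1 V

Base loop: V_CC = I_B·R_B + V_BE, so I_B = (14 − 0.7)/560 kΩ = 0.0238 mA.
In the active region I_C = β·I_B = 250 × 0.0238 = 5.94 mA.
Collector loop: V_CE = V_CC − I_C·R_C = 14 − 5.94×1 = 8.06 V.
Since V_CE = 8.06 V > V_CE(sat) ≈ 0.2 V, the transistor is in the active region as assumed.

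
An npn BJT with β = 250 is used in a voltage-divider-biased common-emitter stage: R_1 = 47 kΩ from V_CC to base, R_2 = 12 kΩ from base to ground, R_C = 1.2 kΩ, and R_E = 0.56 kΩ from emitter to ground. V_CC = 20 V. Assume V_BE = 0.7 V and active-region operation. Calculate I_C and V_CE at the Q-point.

Thevenize the base divider: V_Th = V_CC·R_2/(R_1+R_2) = 20×12/59 = 4.07 V, R_Th = R_1‖R_2 = 9.56 kΩ.
Base-emitter loop: V_Th = I_B·R_Th + V_BE + (β+1)I_B·R_E, so I_B = (4.07 − 0.7) / (9.56 + 251×0.56) = 0.0224 mA.
I_C = β·I_B = 250×0.0224 = 5.61 mA, and I_E = (β+1)I_B = 5.63 mA.
V_CE = V_CC − I_C·R_C − I_E·R_E = 20 − 5.61×1.2 − 5.63×0.56 = 10.1 V.
V_CE = 10.1 V > 0.2 V confirms active-region operation.

I_C ≈ 5.6 mA, V_CE ≈ 10 V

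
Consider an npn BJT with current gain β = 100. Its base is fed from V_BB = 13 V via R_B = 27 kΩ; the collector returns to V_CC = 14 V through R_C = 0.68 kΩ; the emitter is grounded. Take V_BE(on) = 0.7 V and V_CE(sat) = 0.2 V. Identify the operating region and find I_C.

Assume active: I_B = (13 − 0.7)/27 = 0.456 mA, giving I_C = β·I_B = 45.6 mA.
But then V_CE = 14 − 45.6×0.68 = -17 V < V_CE(sat) = 0.2 V — impossible in the active region.
So the transistor is saturated. With V_CE = 0.2 V, I_C = (V_CC − 0.2)/R_C = 13.8/0.68 = 20.3 mA.
Check: β·I_B = 45.6 mA > I_C = 20.3 mA, confirming saturation.

saturation; I_C ≈ 20 mA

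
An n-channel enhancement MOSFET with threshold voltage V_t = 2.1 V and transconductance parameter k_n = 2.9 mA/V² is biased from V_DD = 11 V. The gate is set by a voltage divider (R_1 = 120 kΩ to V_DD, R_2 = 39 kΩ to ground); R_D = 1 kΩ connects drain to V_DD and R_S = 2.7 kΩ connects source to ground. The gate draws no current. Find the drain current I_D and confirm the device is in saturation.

I_D ≈ 0.12 mA

V_G = V_DD·R_2/(R_1+R_2) = 11×39/159 = 2.7 V.
Assume saturation: I_D = (k_n/2)(V_GS − V_t)² with V_GS = V_G − I_D·R_S = 2.7 − 2.7·I_D.
Substituting gives 10.6·I_D² − 5.68·I_D + 0.519 = 0, with roots I_D = 0.117 or 0.421 mA.
The root I_D = 0.421 mA gives V_GS = 1.56 V ≤ V_t, so take I_D = 0.117 mA.
Then V_GS = 2.38 V and V_DS = V_DD − I_D(R_D+R_S) = 11 − 0.117×3.7 = 10.6 V.
Saturation requires V_DS ≥ V_GS − V_t = 0.283 V; 10.6 ≥ 0.283 ✓.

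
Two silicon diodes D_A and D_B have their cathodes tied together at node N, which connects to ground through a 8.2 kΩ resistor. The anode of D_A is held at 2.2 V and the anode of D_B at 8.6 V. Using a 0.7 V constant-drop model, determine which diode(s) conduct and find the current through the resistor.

Only D_B conducts; I_R ≈ 0.96 mA

Assume both conduct. Then node N would need to be at both 2.2−0.7 = 1.5 V and 8.6−0.7 = 7.9 V, which is impossible.
Assume only D_B conducts: V_N = 8.6 − 0.7 = 7.9 V, so I_R = 7.9/8.2 = 0.963 mA.
Check D_A: its anode-to-cathode voltage is 2.2 − 7.9 = -5.7 V < 0.7 V, so it is off. The assumption is consistent.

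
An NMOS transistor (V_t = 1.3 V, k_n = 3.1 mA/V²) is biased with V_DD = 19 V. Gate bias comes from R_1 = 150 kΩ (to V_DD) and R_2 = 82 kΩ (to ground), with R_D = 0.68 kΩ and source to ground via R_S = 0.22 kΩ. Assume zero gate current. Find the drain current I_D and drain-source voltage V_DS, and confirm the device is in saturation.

I_D ≈ 12 mA, V_DS ≈ 8.2 V

V_G = V_DD·R_2/(R_1+R_2) = 19×82/232 = 6.72 V.
Assume saturation: I_D = (k_n/2)(V_GS − V_t)² with V_GS = V_G − I_D·R_S = 6.72 − 0.22·I_D.
Substituting gives 0.075·I_D² − 4.69·I_D + 45.5 = 0, with roots I_D = 12 or 50.6 mA.
The root I_D = 50.6 mA gives V_GS = -4.41 V ≤ V_t, so take I_D = 12 mA.
Then V_GS = 4.08 V and V_DS = V_DD − I_D(R_D+R_S) = 19 − 12×0.9 = 8.22 V.
Saturation requires V_DS ≥ V_GS − V_t = 2.78 V; 8.22 ≥ 2.78 ✓.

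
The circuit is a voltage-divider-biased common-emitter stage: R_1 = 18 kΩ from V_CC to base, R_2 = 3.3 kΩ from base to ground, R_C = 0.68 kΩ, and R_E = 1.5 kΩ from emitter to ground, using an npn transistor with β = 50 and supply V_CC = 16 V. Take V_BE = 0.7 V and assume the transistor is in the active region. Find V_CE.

V_CE ≈ 14 V

Thevenize the base divider: V_Th = V_CC·R_2/(R_1+R_2) = 16×3.3/21.3 = 2.48 V, R_Th = R_1‖R_2 = 2.79 kΩ.
Base-emitter loop: V_Th = I_B·R_Th + V_BE + (β+1)I_B·R_E, so I_B = (2.48 − 0.7) / (2.79 + 51×1.5) = 0.0224 mA.
I_C = β·I_B = 50×0.0224 = 1.12 mA, and I_E = (β+1)I_B = 1.14 mA.
V_CE = V_CC − I_C·R_C − I_E·R_E = 16 − 1.12×0.68 − 1.14×1.5 = 13.5 V.
V_CE = 13.5 V > 0.2 V confirms active-region operation.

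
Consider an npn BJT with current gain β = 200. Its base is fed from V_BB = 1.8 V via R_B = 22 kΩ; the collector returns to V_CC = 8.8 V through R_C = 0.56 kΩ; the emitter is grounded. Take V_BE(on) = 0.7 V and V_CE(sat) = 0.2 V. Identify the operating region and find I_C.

Assume active. Base-emitter loop: I_B = (V_BB − V_BE)/R_B = (1.8 − 0.7)/22 = 0.05 mA.
I_C = β·I_B = 200×0.05 = 10 mA.
V_CE = V_CC − I_C·R_C = 8.8 − 10×0.56 = 3.2 V > V_CE(sat), so the active-region assumption holds.

active; I_C ≈ 10 mA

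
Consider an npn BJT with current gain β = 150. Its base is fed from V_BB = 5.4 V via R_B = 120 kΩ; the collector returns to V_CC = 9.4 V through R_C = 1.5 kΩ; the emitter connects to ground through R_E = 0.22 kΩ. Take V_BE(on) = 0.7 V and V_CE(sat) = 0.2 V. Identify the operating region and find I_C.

active; I_C ≈ 4.6 mA

Assume active. Base-emitter loop: I_B = (V_BB − V_BE)/(R_B + (β+1)R_E) = (5.4 − 0.7)/(120 + 151×0.22) = 0.0307 mA.
I_C = β·I_B = 150×0.0307 = 4.6 mA.
V_CE = V_CC − I_C·R_C − I_E·R_E = 9.4 − 4.6×1.5 − 4.63×0.22 = 1.48 V > V_CE(sat), so the active-region assumption holds.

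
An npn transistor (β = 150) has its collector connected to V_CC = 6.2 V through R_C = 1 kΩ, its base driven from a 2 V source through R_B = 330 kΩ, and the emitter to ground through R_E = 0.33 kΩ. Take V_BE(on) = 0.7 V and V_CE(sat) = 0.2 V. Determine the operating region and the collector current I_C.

active; I_C ≈ 0.51 mA

Assume active. Base-emitter loop: I_B = (V_BB − V_BE)/(R_B + (β+1)R_E) = (2 − 0.7)/(330 + 151×0.33) = 0.00342 mA.
I_C = β·I_B = 150×0.00342 = 0.513 mA.
V_CE = V_CC − I_C·R_C − I_E·R_E = 6.2 − 0.513×1 − 0.517×0.33 = 5.52 V > V_CE(sat), so the active-region assumption holds.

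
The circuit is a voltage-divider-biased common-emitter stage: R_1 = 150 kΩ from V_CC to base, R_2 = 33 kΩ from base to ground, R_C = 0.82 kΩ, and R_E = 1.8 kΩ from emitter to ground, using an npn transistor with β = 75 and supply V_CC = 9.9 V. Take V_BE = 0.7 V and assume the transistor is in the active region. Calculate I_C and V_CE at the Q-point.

I_C ≈ 0.5 mA, V_CE ≈ 8.6 V

Thevenize the base divider: V_Th = V_CC·R_2/(R_1+R_2) = 9.9×33/183 = 1.79 V, R_Th = R_1‖R_2 = 27 kΩ.
Base-emitter loop: V_Th = I_B·R_Th + V_BE + (β+1)I_B·R_E, so I_B = (1.79 − 0.7) / (27 + 76×1.8) = 0.00662 mA.
I_C = β·I_B = 75×0.00662 = 0.497 mA, and I_E = (β+1)I_B = 0.503 mA.
V_CE = V_CC − I_C·R_C − I_E·R_E = 9.9 − 0.497×0.82 − 0.503×1.8 = 8.59 V.
V_CE = 8.59 V > 0.2 V confirms active-region operation.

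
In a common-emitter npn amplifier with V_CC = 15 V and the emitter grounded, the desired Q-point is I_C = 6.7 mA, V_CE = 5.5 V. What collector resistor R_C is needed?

Collector loop: V_CC = I_C·R_C + V_CE.
R_C = (V_CC − V_CE)/I_C = (15 − 5.5)/6.7 = 1.42 kΩ.

R_C ≈ 1.4 kΩ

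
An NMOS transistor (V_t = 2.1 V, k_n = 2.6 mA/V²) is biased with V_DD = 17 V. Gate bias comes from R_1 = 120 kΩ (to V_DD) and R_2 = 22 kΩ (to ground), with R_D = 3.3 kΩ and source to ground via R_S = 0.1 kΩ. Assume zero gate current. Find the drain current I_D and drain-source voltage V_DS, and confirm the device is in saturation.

I_D ≈ 0.33 mA, V_DS ≈ 16 V

V_G = V_DD·R_2/(R_1+R_2) = 17×22/142 = 2.63 V.
Assume saturation: I_D = (k_n/2)(V_GS − V_t)² with V_GS = V_G − I_D·R_S = 2.63 − 0.1·I_D.
Substituting gives 0.013·I_D² − 1.14·I_D + 0.37 = 0, with roots I_D = 0.327 or 87.3 mA.
The root I_D = 87.3 mA gives V_GS = -6.09 V ≤ V_t, so take I_D = 0.327 mA.
Then V_GS = 2.6 V and V_DS = V_DD − I_D(R_D+R_S) = 17 − 0.327×3.4 = 15.9 V.
Saturation requires V_DS ≥ V_GS − V_t = 0.501 V; 15.9 ≥ 0.501 ✓.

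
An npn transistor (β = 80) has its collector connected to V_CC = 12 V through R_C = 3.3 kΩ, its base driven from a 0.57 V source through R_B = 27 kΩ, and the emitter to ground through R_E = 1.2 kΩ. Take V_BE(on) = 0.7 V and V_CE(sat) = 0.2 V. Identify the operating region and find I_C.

V_BB = 0.57 V ≤ V_BE(on) = 0.7 V, so the base-emitter junction is not forward biased.
The transistor is in cutoff: I_B = I_C = 0.

cutoff; I_C ≈ 0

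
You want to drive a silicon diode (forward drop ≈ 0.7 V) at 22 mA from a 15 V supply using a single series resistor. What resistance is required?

The resistor drops V_S − V_D = 15 − 0.7 = 14.3 V at 22 mA.
R = 14.3 V / 22 mA = 0.65 kΩ.

R ≈ 0.65 kΩ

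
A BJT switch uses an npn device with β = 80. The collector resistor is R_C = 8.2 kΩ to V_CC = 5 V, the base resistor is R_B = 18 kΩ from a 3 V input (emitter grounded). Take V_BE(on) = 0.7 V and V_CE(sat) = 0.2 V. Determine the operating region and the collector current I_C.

saturation; I_C ≈ 0.59 mA

Assume active: I_B = (3 − 0.7)/18 = 0.128 mA, giving I_C = β·I_B = 10.2 mA.
But then V_CE = 5 − 10.2×8.2 = -78.8 V < V_CE(sat) = 0.2 V — impossible in the active region.
So the transistor is saturated. With V_CE = 0.2 V, I_C = (V_CC − 0.2)/R_C = 4.8/8.2 = 0.585 mA.
Check: β·I_B = 10.2 mA > I_C = 0.585 mA, confirming saturation.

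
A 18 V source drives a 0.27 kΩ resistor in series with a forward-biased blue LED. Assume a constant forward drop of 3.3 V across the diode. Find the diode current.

I ≈ 54 mA

KVL around the loop: 18 = V_D + I·R = 3.3 + I × 0.27 kΩ.
So I = (18 − 3.3) / 0.27 kΩ = 14.7 / 0.27 = 54.4 mA.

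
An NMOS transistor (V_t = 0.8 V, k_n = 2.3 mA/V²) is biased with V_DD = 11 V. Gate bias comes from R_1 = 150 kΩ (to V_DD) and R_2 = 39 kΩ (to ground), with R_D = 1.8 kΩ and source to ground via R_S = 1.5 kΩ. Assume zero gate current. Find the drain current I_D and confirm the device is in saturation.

V_G = V_DD·R_2/(R_1+R_2) = 11×39/189 = 2.27 V.
Assume saturation: I_D = (k_n/2)(V_GS − V_t)² with V_GS = V_G − I_D·R_S = 2.27 − 1.5·I_D.
Substituting gives 2.59·I_D² − 6.07·I_D + 2.48 = 0, with roots I_D = 0.528 or 1.82 mA.
The root I_D = 1.82 mA gives V_GS = -0.457 V ≤ V_t, so take I_D = 0.528 mA.
Then V_GS = 1.48 V and V_DS = V_DD − I_D(R_D+R_S) = 11 − 0.528×3.3 = 9.26 V.
Saturation requires V_DS ≥ V_GS − V_t = 0.678 V; 9.26 ≥ 0.678 ✓.

I_D ≈ 0.53 mA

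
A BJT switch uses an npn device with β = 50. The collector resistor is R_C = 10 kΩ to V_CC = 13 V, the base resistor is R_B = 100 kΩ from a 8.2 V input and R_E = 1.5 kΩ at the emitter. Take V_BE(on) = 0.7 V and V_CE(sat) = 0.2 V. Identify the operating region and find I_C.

Assume active: I_B = (8.2 − 0.7)/(100 + 51×1.5) = 0.0425 mA, I_C = β·I_B = 2.12 mA.
Then V_CE = 13 − 2.12×10 − 2.17×1.5 = -11.5 V < 0.2 V — the active assumption fails.
Re-solve with V_CE = 0.2 V. KCL at the emitter: V_E/R_E = (V_BB−0.7−V_E)/R_B + (V_CC−0.2−V_E)/R_C, giving V_E = 1.74 V.
I_C = (V_CC − 0.2 − V_E)/R_C = (12.8 − 1.74)/10 = 1.11 mA.
Check: I_B = (7.5 − 1.74)/100 = 0.0576 mA, and β·I_B = 2.88 mA > I_C, confirming saturation.

saturation; I_C ≈ 1.1 mA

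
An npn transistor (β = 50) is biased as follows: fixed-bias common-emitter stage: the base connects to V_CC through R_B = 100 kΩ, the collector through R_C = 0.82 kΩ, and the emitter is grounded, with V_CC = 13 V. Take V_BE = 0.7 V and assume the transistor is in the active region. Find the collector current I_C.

I_C ≈ 6.2 mA

Base loop: V_CC = I_B·R_B + V_BE, so I_B = (13 − 0.7)/100 kΩ = 0.123 mA.
In the active region I_C = β·I_B = 50 × 0.123 = 6.15 mA.
Collector loop: V_CE = V_CC − I_C·R_C = 13 − 6.15×0.82 = 7.96 V.
Since V_CE = 7.96 V > V_CE(sat) ≈ 0.2 V, the transistor is in the active region as assumed.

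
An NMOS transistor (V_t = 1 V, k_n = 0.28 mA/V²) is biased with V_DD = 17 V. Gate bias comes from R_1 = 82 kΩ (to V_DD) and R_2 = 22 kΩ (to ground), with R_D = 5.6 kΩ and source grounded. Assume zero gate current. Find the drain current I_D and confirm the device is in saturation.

V_G = V_DD·R_2/(R_1+R_2) = 17×22/104 = 3.6 V. With the source grounded, V_GS = V_G = 3.6 V.
Assume saturation: I_D = (k_n/2)(V_GS − V_t)² = (0.28/2)×(3.6 − 1)² = 0.14×2.6² = 0.944 mA.
V_DS = V_DD − I_D·R_D = 17 − 0.944×5.6 = 11.7 V.
Saturation requires V_DS ≥ V_GS − V_t = 2.6 V; 11.7 ≥ 2.6 ✓.

I_D ≈ 0.94 mA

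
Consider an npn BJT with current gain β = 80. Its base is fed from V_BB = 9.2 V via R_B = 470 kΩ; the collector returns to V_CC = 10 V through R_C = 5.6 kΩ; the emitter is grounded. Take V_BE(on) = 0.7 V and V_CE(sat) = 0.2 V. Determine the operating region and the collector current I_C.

active; I_C ≈ 1.4 mA

Assume active. Base-emitter loop: I_B = (V_BB − V_BE)/R_B = (9.2 − 0.7)/470 = 0.0181 mA.
I_C = β·I_B = 80×0.0181 = 1.45 mA.
V_CE = V_CC − I_C·R_C = 10 − 1.45×5.6 = 1.9 V > V_CE(sat), so the active-region assumption holds.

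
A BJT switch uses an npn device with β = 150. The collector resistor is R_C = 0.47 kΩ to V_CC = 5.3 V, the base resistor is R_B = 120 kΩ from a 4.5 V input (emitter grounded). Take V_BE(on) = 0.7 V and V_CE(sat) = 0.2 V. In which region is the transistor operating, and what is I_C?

Assume active. Base-emitter loop: I_B = (V_BB − V_BE)/R_B = (4.5 − 0.7)/120 = 0.0317 mA.
I_C = β·I_B = 150×0.0317 = 4.75 mA.
V_CE = V_CC − I_C·R_C = 5.3 − 4.75×0.47 = 3.07 V > V_CE(sat), so the active-region assumption holds.

active; I_C ≈ 4.7 mA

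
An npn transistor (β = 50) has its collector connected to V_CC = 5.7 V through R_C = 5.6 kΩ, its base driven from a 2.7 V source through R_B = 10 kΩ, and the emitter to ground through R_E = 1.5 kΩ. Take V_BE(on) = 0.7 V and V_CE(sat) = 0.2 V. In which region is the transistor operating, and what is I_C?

Assume active: I_B = (2.7 − 0.7)/(10 + 51×1.5) = 0.0231 mA, I_C = β·I_B = 1.16 mA.
Then V_CE = 5.7 − 1.16×5.6 − 1.18×1.5 = -2.54 V < 0.2 V — the active assumption fails.
Re-solve with V_CE = 0.2 V. KCL at the emitter: V_E/R_E = (V_BB−0.7−V_E)/R_B + (V_CC−0.2−V_E)/R_C, giving V_E = 1.25 V.
I_C = (V_CC − 0.2 − V_E)/R_C = (5.5 − 1.25)/5.6 = 0.759 mA.
Check: I_B = (2 − 1.25)/10 = 0.0749 mA, and β·I_B = 3.75 mA > I_C, confirming saturation.

saturation; I_C ≈ 0.76 mA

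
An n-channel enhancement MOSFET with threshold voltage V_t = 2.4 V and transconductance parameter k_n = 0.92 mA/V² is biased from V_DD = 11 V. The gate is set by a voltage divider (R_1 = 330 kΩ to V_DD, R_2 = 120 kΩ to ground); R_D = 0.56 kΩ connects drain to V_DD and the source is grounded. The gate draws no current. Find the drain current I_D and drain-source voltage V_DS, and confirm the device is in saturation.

V_G = V_DD·R_2/(R_1+R_2) = 11×120/450 = 2.93 V. With the source grounded, V_GS = V_G = 2.93 V.
Assume saturation: I_D = (k_n/2)(V_GS − V_t)² = (0.92/2)×(2.93 − 2.4)² = 0.46×0.533² = 0.131 mA.
V_DS = V_DD − I_D·R_D = 11 − 0.131×0.56 = 10.9 V.
Saturation requires V_DS ≥ V_GS − V_t = 0.533 V; 10.9 ≥ 0.533 ✓.

I_D ≈ 0.13 mA, V_DS ≈ 11 V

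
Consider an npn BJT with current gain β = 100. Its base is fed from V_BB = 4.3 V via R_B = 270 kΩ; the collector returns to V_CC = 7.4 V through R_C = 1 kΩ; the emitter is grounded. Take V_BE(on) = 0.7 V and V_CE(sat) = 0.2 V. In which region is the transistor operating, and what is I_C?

Assume active. Base-emitter loop: I_B = (V_BB − V_BE)/R_B = (4.3 − 0.7)/270 = 0.0133 mA.
I_C = β·I_B = 100×0.0133 = 1.33 mA.
V_CE = V_CC − I_C·R_C = 7.4 − 1.33×1 = 6.07 V > V_CE(sat), so the active-region assumption holds.

active; I_C ≈ 1.3 mA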